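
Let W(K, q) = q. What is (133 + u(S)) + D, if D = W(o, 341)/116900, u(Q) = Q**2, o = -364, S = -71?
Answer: 604840941/116900 ≈ 5174.0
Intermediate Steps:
D = 341/116900 ≈ 0.0029170
(133 + u(S)) + D = (133 + (-71)**2) + 341/116900 = (133 + 5041) + 341/116900 = 5174 + 341/116900 = 604840941/116900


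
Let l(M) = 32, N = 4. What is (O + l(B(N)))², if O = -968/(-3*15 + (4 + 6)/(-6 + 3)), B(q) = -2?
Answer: 56911936/21025 ≈ 2706.9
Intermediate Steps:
O = 2904/145 (O = -968/(-45 + 10/(-3)) = -968/(-45 + 10*(-⅓)) = -968/(-45 - 10/3) = -968/(-145/3) = -968*(-3/145) = 2904/145 ≈ 20.028)
(O + l(B(N)))² = (2904/145 + 32)² = (7544/145)² = 56911936/21025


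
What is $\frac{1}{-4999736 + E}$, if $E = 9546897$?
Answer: $\frac{1}{4547161} \approx 2.1992 \cdot 10^{-7}$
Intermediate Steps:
$\frac{1}{-4999736 + E} = \frac{1}{-4999736 + 9546897} = \frac{1}{4547161}$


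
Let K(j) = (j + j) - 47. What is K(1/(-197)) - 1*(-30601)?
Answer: 6019136/197 ≈ 30554.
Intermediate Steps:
K(j) = -47 + 2*j (K(j) = 2*j - 47 = -47 + 2*j)
K(1/(-197)) - 1*(-30601) = (-47 + 2/(-197)) - 1*(-30601) = (-47 + 2*(-1/197)) + 30601 = (-47 - 2/197) + 30601 = -9261/197 + 30601 = 6019136/197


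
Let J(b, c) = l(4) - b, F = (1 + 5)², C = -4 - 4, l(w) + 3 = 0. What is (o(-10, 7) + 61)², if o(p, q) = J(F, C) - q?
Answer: 225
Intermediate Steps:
l(w) = -3 (l(w) = -3 + 0 = -3)
C = -8
F = 36 (F = 6² = 36)
J(b, c) = -3 - b
o(p, q) = -39 - q (o(p, q) = (-3 - 1*36) - q = (-3 - 36) - q = -39 - q)
(o(-10, 7) + 61)² = ((-39 - 1*7) + 61)² = ((-39 - 7) + 61)² = (-46 + 61)² = 15² = 225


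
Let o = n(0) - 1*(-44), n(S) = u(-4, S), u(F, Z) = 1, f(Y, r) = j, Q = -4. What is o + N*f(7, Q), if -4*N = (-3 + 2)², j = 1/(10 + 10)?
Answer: 3599/80 ≈ 44.987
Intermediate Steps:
j = 1/20 ≈ 0.050000
f(Y, r) = 1/20
n(S) = 1
N = -¼ (N = -(-3 + 2)²/4 = -¼*(-1)² = -¼*1 = -¼ ≈ -0.25000)
o = 45 (o = 1 - 1*(-44) = 1 + 44 = 45)
o + N*f(7, Q) = 45 - ¼*1/20 = 45 - 1/80 = 3599/80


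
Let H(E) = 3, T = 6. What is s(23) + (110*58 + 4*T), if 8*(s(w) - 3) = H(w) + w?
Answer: 25641/4 ≈ 6410.3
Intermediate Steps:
s(w) = 27/8 + w/8 (s(w) = 3 + (3 + w)/8 = 3 + (3/8 + w/8) = 27/8 + w/8)
s(23) + (110*58 + 4*T) = (27/8 + (⅛)*23) + (110*58 + 4*6) = (27/8 + 23/8) + (6380 + 24) = 25/4 + 6404 = 25641/4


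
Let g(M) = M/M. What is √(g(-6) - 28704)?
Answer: I*√28703 ≈ 169.42*I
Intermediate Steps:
g(M) = 1
√(g(-6) - 28704) = √(1 - 28704) = √(-28703) = I*√28703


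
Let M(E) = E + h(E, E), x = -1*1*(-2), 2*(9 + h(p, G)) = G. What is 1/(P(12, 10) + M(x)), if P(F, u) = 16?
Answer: 1/10 ≈ 0.10000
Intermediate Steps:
h(p, G) = -9 + G/2
x = 2 (x = -1*(-2) = 2)
M(E) = -9 + 3*E/2 (M(E) = E + (-9 + E/2) = -9 + 3*E/2)
1/(P(12, 10) + M(x)) = 1/(16 + (-9 + (3/2)*2)) = 1/(16 + (-9 + 3)) = 1/(16 - 6) = 1/10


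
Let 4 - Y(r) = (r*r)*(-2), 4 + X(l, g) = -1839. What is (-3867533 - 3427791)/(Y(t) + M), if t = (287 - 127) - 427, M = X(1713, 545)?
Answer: -7295324/140739 ≈ -51.836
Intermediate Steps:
X(l, g) = -1843 (X(l, g) = -4 - 1839 = -1843)
M = -1843
t = -267 (t = 160 - 427 = -267)
Y(r) = 4 + 2*r² (Y(r) = 4 - r*r*(-2) = 4 - r²*(-2) = 4 - (-2)*r² = 4 + 2*r²)
(-3867533 - 3427791)/(Y(t) + M) = (-3867533 - 3427791)/((4 + 2*(-267)²) - 1843) = -7295324/((4 + 2*71289) - 1843) = -7295324/((4 + 142578) - 1843) = -7295324/(142582 - 1843) = -7295324/140739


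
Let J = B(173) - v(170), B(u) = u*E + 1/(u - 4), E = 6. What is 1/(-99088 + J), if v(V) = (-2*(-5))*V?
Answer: -169/16857749 ≈ -1.0025e-5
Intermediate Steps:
v(V) = 10*V
B(u) = 1/(-4 + u) + 6*u (B(u) = u*6 + 1/(u - 4) = 6*u + 1/(-4 + u) = 1/(-4 + u) + 6*u)
J = -111877/169 (J = (1 - 24*173 + 6*173²)/(-4 + 173) - 10*170 = (1 - 4152 + 6*29929)/169 - 1*1700 = (1 - 4152 + 179574)/169 - 1700 = (1/169)*175423 - 1700 = 175423/169 - 1700 = -111877/169 ≈ -661.99)
1/(-99088 + J) = 1/(-99088 - 111877/169) = 1/(-16857749/169) = -169/16857749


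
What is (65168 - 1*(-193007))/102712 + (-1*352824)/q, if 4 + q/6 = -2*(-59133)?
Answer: 12246207701/6073463272 ≈ 2.0163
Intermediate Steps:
q = 709572 (q = -24 + 6*(-2*(-59133)) = -24 + 6*118266 = -24 + 709596 = 709572)
(65168 - 1*(-193007))/102712 + (-1*352824)/q = (65168 - 1*(-193007))/102712 - 1*352824/709572 = (65168 + 193007)*(1/102712) - 352824*1/709572 = 258175*(1/102712) - 29402/59131 = 258175/102712 - 29402/59131 = 12246207701/6073463272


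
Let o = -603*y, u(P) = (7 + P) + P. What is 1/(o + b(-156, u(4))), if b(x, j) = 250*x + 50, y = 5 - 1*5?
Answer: -1/38950 ≈ -2.5674e-5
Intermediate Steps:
y = 0 (y = 5 - 5 = 0)
u(P) = 7 + 2*P
b(x, j) = 50 + 250*x
o = 0 (o = -603*0 = 0)
1/(o + b(-156, u(4))) = 1/(0 + (50 + 250*(-156))) = 1/(0 + (50 - 39000)) = 1/(0 - 38950) = 1/(-38950) = -1/38950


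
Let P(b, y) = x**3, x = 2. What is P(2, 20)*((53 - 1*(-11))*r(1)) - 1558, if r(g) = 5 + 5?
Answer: 3562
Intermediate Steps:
P(b, y) = 8 (P(b, y) = 2**3 = 8)
r(g) = 10
P(2, 20)*((53 - 1*(-11))*r(1)) - 1558 = 8*((53 - 1*(-11))*10) - 1558 = 8*((53 + 11)*10) - 1558 = 8*(64*10) - 1558 = 8*640 - 1558 = 5120 - 1558 = 3562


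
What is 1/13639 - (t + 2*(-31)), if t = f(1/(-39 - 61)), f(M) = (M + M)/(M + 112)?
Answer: 9470114459/152743161 ≈ 62.000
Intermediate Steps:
f(M) = 2*M/(112 + M) (f(M) = (2*M)/(112 + M) = 2*M/(112 + M))
t = -2/11199 (t = 2/((-39 - 61)*(112 + 1/(-39 - 61))) = 2/(-100*(112 + 1/(-100))) = 2*(-1/100)/(112 - 1/100) = 2*(-1/100)/(11199/100) = 2*(-1/100)*(100/11199) = -2/11199 ≈ -0.00017859)
1/13639 - (t + 2*(-31)) = 1/13639 - (-2/11199 + 2*(-31)) = 1/13639 - (-2/11199 - 62) = 1/13639 - 1*(-694340/11199) = 1/13639 + 694340/11199 = 9470114459/152743161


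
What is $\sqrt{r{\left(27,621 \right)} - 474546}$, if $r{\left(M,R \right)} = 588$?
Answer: $3 i \sqrt{52662} \approx 688.45 i$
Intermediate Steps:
$\sqrt{r{\left(27,621 \right)} - 474546} = \sqrt{588 - 474546} = \sqrt{-473958} = 3 i \sqrt{52662}$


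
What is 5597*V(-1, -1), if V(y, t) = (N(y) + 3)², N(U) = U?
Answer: 22388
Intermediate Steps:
V(y, t) = (3 + y)² (V(y, t) = (y + 3)² = (3 + y)²)
5597*V(-1, -1) = 5597*(3 - 1)² = 5597*2² = 5597*4 = 22388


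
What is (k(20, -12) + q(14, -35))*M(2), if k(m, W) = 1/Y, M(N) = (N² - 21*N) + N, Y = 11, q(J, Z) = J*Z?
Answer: 194004/11 ≈ 17637.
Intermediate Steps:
M(N) = N² - 20*N
k(m, W) = 1/11
(k(20, -12) + q(14, -35))*M(2) = (1/11 + 14*(-35))*(2*(-20 + 2)) = (1/11 - 490)*(2*(-18)) = -5389/11*(-36) = 194004/11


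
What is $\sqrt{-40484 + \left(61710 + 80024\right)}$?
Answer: $225 \sqrt{2} \approx 318.2$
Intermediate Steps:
$\sqrt{-40484 + \left(61710 + 80024\right)} = \sqrt{-40484 + 141734} = \sqrt{101250} = 225 \sqrt{2}$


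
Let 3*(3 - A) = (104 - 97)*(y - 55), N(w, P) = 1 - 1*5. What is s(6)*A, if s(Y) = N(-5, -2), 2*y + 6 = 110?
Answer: -40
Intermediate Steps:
y = 52 (y = -3 + (1/2)*110 = -3 + 55 = 52)
N(w, P) = -4 (N(w, P) = 1 - 5 = -4)
s(Y) = -4
A = 10 (A = 3 - (104 - 97)*(52 - 55)/3 = 3 - 7*(-3)/3 = 3 - 1/3*(-21) = 3 + 7 = 10)
s(6)*A = -4*10 = -40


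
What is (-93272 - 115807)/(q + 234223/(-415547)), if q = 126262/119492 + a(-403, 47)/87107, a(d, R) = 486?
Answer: -13701828172182936942/32674443359125 ≈ -4.1934e+5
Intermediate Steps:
q = 5528188573/5204294822 (q = 126262/119492 + 486/87107 = 126262*(1/119492) + 486*(1/87107) = 63131/59746 + 486/87107 = 5528188573/5204294822 ≈ 1.0622)
(-93272 - 115807)/(q + 234223/(-415547)) = (-93272 - 115807)/(5528188573/5204294822 + 234223/(-415547)) = -209079/(5528188573/5204294822 + 234223*(-1/415547)) = -209079/(5528188573/5204294822 - 21293/37777) = -209079/98023330077375/196602645490694 = -209079*196602645490694/98023330077375 = -13701828172182936942/32674443359125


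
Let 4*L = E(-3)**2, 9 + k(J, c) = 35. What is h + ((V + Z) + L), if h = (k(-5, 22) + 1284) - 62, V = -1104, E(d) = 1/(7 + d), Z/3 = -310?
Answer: -50303/64 ≈ -785.98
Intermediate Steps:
Z = -930 (Z = 3*(-310) = -930)
k(J, c) = 26 (k(J, c) = -9 + 35 = 26)
L = 1/64 (L = (1/(7 - 3))**2/4 = (1/4)**2/4 = (1/4)*(1/16) = 1/64 ≈ 0.015625)
h = 1248 (h = (26 + 1284) - 62 = 1310 - 62 = 1248)
h + ((V + Z) + L) = 1248 + ((-1104 - 930) + 1/64) = 1248 + (-2034 + 1/64) = 1248 - 130175/64 = -50303/64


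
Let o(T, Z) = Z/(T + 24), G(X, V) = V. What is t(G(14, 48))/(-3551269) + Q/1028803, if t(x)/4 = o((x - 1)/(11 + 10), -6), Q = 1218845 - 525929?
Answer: 1355863360349316/2013109466754857 ≈ 0.67352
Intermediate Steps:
Q = 692916
o(T, Z) = Z/(24 + T)
t(x) = -24/(503/21 + x/21) (t(x) = 4*(-6/(24 + (x - 1)/(11 + 10))) = 4*(-6/(24 + (-1 + x)/21)) = 4*(-6/(24 + (-1 + x)*(1/21))) = 4*(-6/(24 + (-1/21 + x/21))) = 4*(-6/(503/21 + x/21)) = -24/(503/21 + x/21))
t(G(14, 48))/(-3551269) + Q/1028803 = -504/(503 + 48)/(-3551269) + 692916/1028803 = -504/551*(-1/3551269) + 692916*(1/1028803) = -504*1/551*(-1/3551269) + 692916/1028803 = -504/551*(-1/3551269) + 692916/1028803 = 504/1956749219 + 692916/1028803 = 1355863360349316/2013109466754857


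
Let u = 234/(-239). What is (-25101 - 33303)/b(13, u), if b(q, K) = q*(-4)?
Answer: 14601/13 ≈ 1123.2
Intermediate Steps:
u = -234/239 (u = 234*(-1/239) = -234/239 ≈ -0.97908)
b(q, K) = -4*q
(-25101 - 33303)/b(13, u) = (-25101 - 33303)/((-4*13)) = -58404/(-52) = -58404*(-1/52) = 14601/13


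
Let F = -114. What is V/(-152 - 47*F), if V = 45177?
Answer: 45177/5206 ≈ 8.6779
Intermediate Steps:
V/(-152 - 47*F) = 45177/(-152 - 47*(-114)) = 45177/(-152 + 5358) = 45177/5206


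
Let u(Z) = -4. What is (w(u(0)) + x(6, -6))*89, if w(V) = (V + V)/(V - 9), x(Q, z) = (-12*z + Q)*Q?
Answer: 542188/13 ≈ 41707.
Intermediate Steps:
x(Q, z) = Q*(Q - 12*z) (x(Q, z) = (Q - 12*z)*Q = Q*(Q - 12*z))
w(V) = 2*V/(-9 + V) (w(V) = (2*V)/(-9 + V) = 2*V/(-9 + V))
(w(u(0)) + x(6, -6))*89 = (2*(-4)/(-9 - 4) + 6*(6 - 12*(-6)))*89 = (2*(-4)/(-13) + 6*(6 + 72))*89 = (2*(-4)*(-1/13) + 6*78)*89 = (8/13 + 468)*89 = (6092/13)*89 = 542188/13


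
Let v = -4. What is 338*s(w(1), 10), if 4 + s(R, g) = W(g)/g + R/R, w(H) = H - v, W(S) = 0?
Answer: -1014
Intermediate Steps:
w(H) = 4 + H (w(H) = H - 1*(-4) = H + 4 = 4 + H)
s(R, g) = -3 (s(R, g) = -4 + (0/g + R/R) = -4 + (0 + 1) = -4 + 1 = -3)
338*s(w(1), 10) = 338*(-3) = -1014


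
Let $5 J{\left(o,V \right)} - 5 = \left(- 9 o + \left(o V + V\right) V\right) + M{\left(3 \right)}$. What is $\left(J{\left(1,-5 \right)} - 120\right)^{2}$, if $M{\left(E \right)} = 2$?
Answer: $\frac{304704}{25} \approx 12188.0$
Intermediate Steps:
$J{\left(o,V \right)} = \frac{7}{5} - \frac{9 o}{5} + \frac{V \left(V + V o\right)}{5}$ ($J{\left(o,V \right)} = 1 + \frac{\left(- 9 o + \left(o V + V\right) V\right) + 2}{5} = 1 + \frac{\left(- 9 o + \left(V o + V\right) V\right) + 2}{5} = 1 + \frac{\left(- 9 o + \left(V + V o\right) V\right) + 2}{5} = 1 + \frac{\left(- 9 o + V \left(V + V o\right)\right) + 2}{5} = 1 + \frac{2 - 9 o + V \left(V + V o\right)}{5} = 1 + \left(\frac{2}{5} - \frac{9 o}{5} + \frac{V \left(V + V o\right)}{5}\right) = \frac{7}{5} - \frac{9 o}{5} + \frac{V \left(V + V o\right)}{5}$)
$\left(J{\left(1,-5 \right)} - 120\right)^{2} = \left(\left(\frac{7}{5} - \frac{9}{5} + \frac{\left(-5\right)^{2}}{5} + \frac{1}{5} \cdot 1 \left(-5\right)^{2}\right) - 120\right)^{2} = \left(\left(\frac{7}{5} - \frac{9}{5} + \frac{1}{5} \cdot 25 + \frac{1}{5} \cdot 1 \cdot 25\right) - 120\right)^{2} = \left(\left(\frac{7}{5} - \frac{9}{5} + 5 + 5\right) - 120\right)^{2} = \left(\frac{48}{5} - 120\right)^{2} = \left(- \frac{552}{5}\right)^{2} = \frac{304704}{25}$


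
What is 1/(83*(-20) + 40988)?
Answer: 1/39328 ≈ 2.5427e-5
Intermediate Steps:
1/(83*(-20) + 40988) = 1/(-1660 + 40988) = 1/39328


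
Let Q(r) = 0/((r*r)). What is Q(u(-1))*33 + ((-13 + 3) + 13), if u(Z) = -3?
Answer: 3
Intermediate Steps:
Q(r) = 0 (Q(r) = 0/(r²) = 0/r² = 0)
Q(u(-1))*33 + ((-13 + 3) + 13) = 0*33 + ((-13 + 3) + 13) = 0 + (-10 + 13) = 0 + 3 = 3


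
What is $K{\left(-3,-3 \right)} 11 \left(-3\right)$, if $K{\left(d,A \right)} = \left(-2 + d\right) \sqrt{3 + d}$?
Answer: $0$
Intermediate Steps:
$K{\left(d,A \right)} = \sqrt{3 + d} \left(-2 + d\right)$
$K{\left(-3,-3 \right)} 11 \left(-3\right) = \sqrt{3 - 3} \left(-2 - 3\right) 11 \left(-3\right) = \sqrt{0} \left(-5\right) 11 \left(-3\right) = 0 \left(-5\right) 11 \left(-3\right) = 0 \cdot 11 \left(-3\right) = 0 \left(-3\right) = 0$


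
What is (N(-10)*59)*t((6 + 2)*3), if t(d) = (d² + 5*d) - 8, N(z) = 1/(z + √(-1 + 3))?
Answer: -202960/49 - 20296*√2/49 ≈ -4727.8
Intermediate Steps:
N(z) = 1/(z + √2)
t(d) = -8 + d² + 5*d
(N(-10)*59)*t((6 + 2)*3) = (59/(-10 + √2))*(-8 + ((6 + 2)*3)² + 5*((6 + 2)*3)) = (59/(-10 + √2))*(-8 + (8*3)² + 5*(8*3)) = (59/(-10 + √2))*(-8 + 24² + 5*24) = (59/(-10 + √2))*(-8 + 576 + 120) = (59/(-10 + √2))*688 = 40592/(-10 + √2)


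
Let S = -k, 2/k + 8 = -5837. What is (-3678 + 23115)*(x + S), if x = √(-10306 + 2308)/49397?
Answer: 38874/5845 + 19437*I*√7998/49397 ≈ 6.6508 + 35.19*I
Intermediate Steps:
k = -2/5845 (k = 2/(-8 - 5837) = 2/(-5845) = 2*(-1/5845) = -2/5845 ≈ -0.00034217)
S = 2/5845 (S = -1*(-2/5845) = 2/5845 ≈ 0.00034217)
x = I*√7998/49397 (x = √(-7998)*(1/49397) = (I*√7998)*(1/49397) = I*√7998/49397 ≈ 0.0018105*I)
(-3678 + 23115)*(x + S) = (-3678 + 23115)*(I*√7998/49397 + 2/5845) = 19437*(2/5845 + I*√7998/49397) = 38874/5845 + 19437*I*√7998/49397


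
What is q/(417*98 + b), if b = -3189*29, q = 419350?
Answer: -83870/10323 ≈ -8.1246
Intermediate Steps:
b = -92481
q/(417*98 + b) = 419350/(417*98 - 92481) = 419350/(40866 - 92481) = 419350/(-51615) = 419350*(-1/51615) = -83870/10323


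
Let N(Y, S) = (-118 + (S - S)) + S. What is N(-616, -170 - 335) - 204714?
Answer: -205337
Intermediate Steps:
N(Y, S) = -118 + S (N(Y, S) = (-118 + 0) + S = -118 + S)
N(-616, -170 - 335) - 204714 = (-118 + (-170 - 335)) - 204714 = (-118 - 505) - 204714 = -623 - 204714 = -205337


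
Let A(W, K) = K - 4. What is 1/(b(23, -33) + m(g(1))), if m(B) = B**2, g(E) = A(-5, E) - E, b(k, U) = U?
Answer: -1/17 ≈ -0.058824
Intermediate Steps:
A(W, K) = -4 + K
g(E) = -4 (g(E) = (-4 + E) - E = -4)
1/(b(23, -33) + m(g(1))) = 1/(-33 + (-4)**2) = 1/(-33 + 16) = 1/(-17) = -1/17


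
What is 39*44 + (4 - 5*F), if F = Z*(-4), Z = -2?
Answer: 1680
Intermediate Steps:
F = 8 (F = -2*(-4) = 8)
39*44 + (4 - 5*F) = 39*44 + (4 - 5*8) = 1716 + (4 - 40) = 1716 - 36 = 1680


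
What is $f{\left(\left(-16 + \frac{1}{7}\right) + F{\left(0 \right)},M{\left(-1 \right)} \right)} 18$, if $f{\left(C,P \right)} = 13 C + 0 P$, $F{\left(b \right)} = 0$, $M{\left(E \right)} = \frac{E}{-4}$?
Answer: $- \frac{25974}{7} \approx -3710.6$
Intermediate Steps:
$M{\left(E \right)} = - \frac{E}{4}$ ($M{\left(E \right)} = E \left(- \frac{1}{4}\right) = - \frac{E}{4}$)
$f{\left(C,P \right)} = 13 C$ ($f{\left(C,P \right)} = 13 C + 0 = 13 C$)
$f{\left(\left(-16 + \frac{1}{7}\right) + F{\left(0 \right)},M{\left(-1 \right)} \right)} 18 = 13 \left(\left(-16 + \frac{1}{7}\right) + 0\right) 18 = 13 \left(- \frac{111}{7} + 0\right) 18 = 13 \left(- \frac{111}{7}\right) 18 = \left(- \frac{1443}{7}\right) 18 = - \frac{25974}{7}$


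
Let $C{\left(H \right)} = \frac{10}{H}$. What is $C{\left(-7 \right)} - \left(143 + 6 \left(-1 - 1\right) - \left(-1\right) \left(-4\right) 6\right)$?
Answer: $- \frac{759}{7} \approx -108.43$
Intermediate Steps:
$C{\left(-7 \right)} - \left(143 + 6 \left(-1 - 1\right) - \left(-1\right) \left(-4\right) 6\right) = \frac{10}{-7} - \left(143 + 6 \left(-1 - 1\right) - \left(-1\right) \left(-4\right) 6\right) = 10 \left(- \frac{1}{7}\right) - \left(119 + 6 \left(-1 - 1\right)\right) = - \frac{10}{7} + \left(\left(\left(-6\right) \left(-2\right) + 24\right) - 143\right) = - \frac{10}{7} + \left(\left(12 + 24\right) - 143\right) = - \frac{10}{7} + \left(36 - 143\right) = - \frac{10}{7} - 107 = - \frac{759}{7}$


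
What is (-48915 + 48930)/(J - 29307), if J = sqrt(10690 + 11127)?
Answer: -439605/858878432 - 15*sqrt(21817)/858878432 ≈ -0.00051442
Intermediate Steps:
J = sqrt(21817) ≈ 147.71
(-48915 + 48930)/(J - 29307) = (-48915 + 48930)/(sqrt(21817) - 29307) = 15/(-29307 + sqrt(21817))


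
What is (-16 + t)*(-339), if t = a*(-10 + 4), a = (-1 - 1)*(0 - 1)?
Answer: 9492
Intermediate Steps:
a = 2 (a = -2*(-1) = 2)
t = -12 (t = 2*(-10 + 4) = 2*(-6) = -12)
(-16 + t)*(-339) = (-16 - 12)*(-339) = -28*(-339) = 9492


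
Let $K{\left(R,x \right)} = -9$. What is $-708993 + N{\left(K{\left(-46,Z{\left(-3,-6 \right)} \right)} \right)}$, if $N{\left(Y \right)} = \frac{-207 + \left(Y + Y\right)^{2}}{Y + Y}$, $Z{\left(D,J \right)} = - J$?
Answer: $- \frac{1417999}{2} \approx -7.09 \cdot 10^{5}$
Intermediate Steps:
$N{\left(Y \right)} = \frac{-207 + 4 Y^{2}}{2 Y}$ ($N{\left(Y \right)} = \frac{-207 + \left(2 Y\right)^{2}}{2 Y} = \left(-207 + 4 Y^{2}\right) \frac{1}{2 Y} = \frac{-207 + 4 Y^{2}}{2 Y}$)
$-708993 + N{\left(K{\left(-46,Z{\left(-3,-6 \right)} \right)} \right)} = -708993 + \left(2 \left(-9\right) - \frac{207}{2 \left(-9\right)}\right) = -708993 - \frac{13}{2} = - \frac{1417999}{2}$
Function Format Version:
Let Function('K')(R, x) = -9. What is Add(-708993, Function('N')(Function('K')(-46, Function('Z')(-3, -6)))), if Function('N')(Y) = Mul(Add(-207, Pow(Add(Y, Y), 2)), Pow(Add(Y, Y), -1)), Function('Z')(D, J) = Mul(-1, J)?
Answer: Rational(-1417999, 2) ≈ -7.0900e+5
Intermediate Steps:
Function('N')(Y) = Mul(Rational(1, 2), Pow(Y, -1), Add(-207, Mul(4, Pow(Y, 2)))) (Function('N')(Y) = Mul(Add(-207, Pow(Mul(2, Y), 2)), Pow(Mul(2, Y), -1)) = Mul(Add(-207, Mul(4, Pow(Y, 2))), Mul(Rational(1, 2), Pow(Y, -1))) = Mul(Rational(1, 2), Pow(Y, -1), Add(-207, Mul(4, Pow(Y, 2)))))
Add(-708993, Function('N')(Function('K')(-46, Function('Z')(-3, -6)))) = Add(-708993, Add(Mul(2, -9), Mul(Rational(-207, 2), Pow(-9, -1)))) = Add(-708993, Add(-18, Mul(Rational(-207, 2), Rational(-1, 9)))) = Add(-708993, Add(-18, Rational(23, 2))) = Add(-708993, Rational(-13, 2)) = Rational(-1417999, 2)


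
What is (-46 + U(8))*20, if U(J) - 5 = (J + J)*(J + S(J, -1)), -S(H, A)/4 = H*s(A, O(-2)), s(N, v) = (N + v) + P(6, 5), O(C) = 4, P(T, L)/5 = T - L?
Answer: -80180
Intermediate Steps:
P(T, L) = -5*L + 5*T (P(T, L) = 5*(T - L) = -5*L + 5*T)
s(N, v) = 5 + N + v (s(N, v) = (N + v) + (-5*5 + 5*6) = (N + v) + (-25 + 30) = (N + v) + 5 = 5 + N + v)
S(H, A) = -4*H*(9 + A) (S(H, A) = -4*H*(5 + A + 4) = -4*H*(9 + A))
U(J) = 5 - 62*J**2 (U(J) = 5 + (J + J)*(J - 4*J*(9 - 1)) = 5 + (2*J)*(J - 4*J*8) = 5 + (2*J)*(J - 32*J) = 5 + (2*J)*(-31*J) = 5 - 62*J**2)
(-46 + U(8))*20 = (-46 + (5 - 62*8**2))*20 = (-46 + (5 - 62*64))*20 = (-46 + (5 - 3968))*20 = (-46 - 3963)*20 = -4009*20 = -80180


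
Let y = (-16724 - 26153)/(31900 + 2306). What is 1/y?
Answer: -34206/42877 ≈ -0.79777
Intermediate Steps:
y = -42877/34206 ≈ -1.2535
1/y = 1/(-42877/34206) = -34206/42877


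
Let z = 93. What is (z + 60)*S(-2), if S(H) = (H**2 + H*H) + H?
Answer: 918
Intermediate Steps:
S(H) = H + 2*H**2 (S(H) = (H**2 + H**2) + H = 2*H**2 + H = H + 2*H**2)
(z + 60)*S(-2) = (93 + 60)*(-2*(1 + 2*(-2))) = 153*(-2*(1 - 4)) = 153*(-2*(-3)) = 153*6 = 918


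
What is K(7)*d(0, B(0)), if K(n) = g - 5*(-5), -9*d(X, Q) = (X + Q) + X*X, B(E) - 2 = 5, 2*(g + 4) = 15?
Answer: -133/6 ≈ -22.167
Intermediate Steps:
g = 7/2 (g = -4 + (1/2)*15 = -4 + 15/2 = 7/2 ≈ 3.5000)
B(E) = 7 (B(E) = 2 + 5 = 7)
d(X, Q) = -Q/9 - X/9 - X**2/9 (d(X, Q) = -((X + Q) + X*X)/9 = -((Q + X) + X**2)/9 = -(Q + X + X**2)/9 = -Q/9 - X/9 - X**2/9)
K(n) = 57/2 (K(n) = 7/2 - 5*(-5) = 7/2 + 25 = 57/2)
K(7)*d(0, B(0)) = 57*(-1/9*7 - 1/9*0 - 1/9*0**2)/2 = 57*(-7/9 + 0 - 1/9*0)/2 = 57*(-7/9 + 0 + 0)/2 = (57/2)*(-7/9) = -133/6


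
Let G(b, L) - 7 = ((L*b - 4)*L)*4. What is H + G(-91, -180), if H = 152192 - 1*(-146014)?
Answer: -11492507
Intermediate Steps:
G(b, L) = 7 + 4*L*(-4 + L*b) (G(b, L) = 7 + ((L*b - 4)*L)*4 = 7 + ((-4 + L*b)*L)*4 = 7 + (L*(-4 + L*b))*4 = 7 + 4*L*(-4 + L*b))
H = 298206 (H = 152192 + 146014 = 298206)
H + G(-91, -180) = 298206 + (7 - 16*(-180) + 4*(-91)*(-180)²) = 298206 + (7 + 2880 + 4*(-91)*32400) = 298206 + (7 + 2880 - 11793600) = 298206 - 11790713 = -11492507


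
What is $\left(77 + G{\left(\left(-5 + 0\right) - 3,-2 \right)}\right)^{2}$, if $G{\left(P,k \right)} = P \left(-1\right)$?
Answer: $7225$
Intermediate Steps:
$G{\left(P,k \right)} = - P$
$\left(77 + G{\left(\left(-5 + 0\right) - 3,-2 \right)}\right)^{2} = \left(77 - \left(\left(-5 + 0\right) - 3\right)\right)^{2} = \left(77 - \left(-5 - 3\right)\right)^{2} = \left(77 - -8\right)^{2} = \left(77 + 8\right)^{2} = 85^{2} = 7225$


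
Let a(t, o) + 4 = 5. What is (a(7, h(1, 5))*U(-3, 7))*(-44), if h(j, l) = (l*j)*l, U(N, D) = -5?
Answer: 220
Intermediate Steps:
h(j, l) = j*l² (h(j, l) = (j*l)*l = j*l²)
a(t, o) = 1 (a(t, o) = -4 + 5 = 1)
(a(7, h(1, 5))*U(-3, 7))*(-44) = (1*(-5))*(-44) = -5*(-44) = 220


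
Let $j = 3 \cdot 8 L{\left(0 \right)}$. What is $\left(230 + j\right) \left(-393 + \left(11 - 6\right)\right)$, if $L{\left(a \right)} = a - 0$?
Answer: $-89240$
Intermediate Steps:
$L{\left(a \right)} = a$ ($L{\left(a \right)} = a + 0 = a$)
$j = 0$ ($j = 3 \cdot 8 \cdot 0 = 24 \cdot 0 = 0$)
$\left(230 + j\right) \left(-393 + \left(11 - 6\right)\right) = \left(230 + 0\right) \left(-393 + \left(11 - 6\right)\right) = 230 \left(-393 + \left(11 - 6\right)\right) = 230 \left(-393 + 5\right) = 230 \left(-388\right) = -89240$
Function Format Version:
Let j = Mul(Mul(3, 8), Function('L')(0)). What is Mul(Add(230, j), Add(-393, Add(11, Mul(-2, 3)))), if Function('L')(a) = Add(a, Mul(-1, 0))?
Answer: -89240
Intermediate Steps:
Function('L')(a) = a (Function('L')(a) = Add(a, 0) = a)
j = 0 (j = Mul(Mul(3, 8), 0) = Mul(24, 0) = 0)
Mul(Add(230, j), Add(-393, Add(11, Mul(-2, 3)))) = Mul(Add(230, 0), Add(-393, Add(11, Mul(-2, 3)))) = Mul(230, Add(-393, Add(11, -6))) = Mul(230, Add(-393, 5)) = Mul(230, -388) = -89240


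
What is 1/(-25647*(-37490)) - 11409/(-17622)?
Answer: 304717286497/470657201685 ≈ 0.64743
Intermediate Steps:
1/(-25647*(-37490)) - 11409/(-17622) = -1/25647*(-1/37490) - 11409*(-1/17622) = 1/961506030 + 3803/5874 = 304717286497/470657201685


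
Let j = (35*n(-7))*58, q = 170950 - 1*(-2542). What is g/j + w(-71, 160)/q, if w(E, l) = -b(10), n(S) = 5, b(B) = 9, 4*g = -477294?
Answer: -5175441003/440235950 ≈ -11.756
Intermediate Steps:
g = -238647/2 (g = (¼)*(-477294) = -238647/2 ≈ -1.1932e+5)
w(E, l) = -9 (w(E, l) = -1*9 = -9)
q = 173492 (q = 170950 + 2542 = 173492)
j = 10150 (j = (35*5)*58 = 175*58 = 10150)
g/j + w(-71, 160)/q = -238647/2/10150 - 9/173492 = -238647/2*1/10150 - 9*1/173492 = -238647/20300 - 9/173492 = -5175441003/440235950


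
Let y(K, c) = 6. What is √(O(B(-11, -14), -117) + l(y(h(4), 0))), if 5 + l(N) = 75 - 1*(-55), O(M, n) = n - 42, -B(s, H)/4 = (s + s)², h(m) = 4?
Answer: I*√34 ≈ 5.8309*I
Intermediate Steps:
B(s, H) = -16*s² (B(s, H) = -4*(s + s)² = -4*4*s² = -16*s²)
O(M, n) = -42 + n
l(N) = 125 (l(N) = -5 + (75 - 1*(-55)) = -5 + (75 + 55) = -5 + 130 = 125)
√(O(B(-11, -14), -117) + l(y(h(4), 0))) = √((-42 - 117) + 125) = √(-159 + 125) = √(-34) = I*√34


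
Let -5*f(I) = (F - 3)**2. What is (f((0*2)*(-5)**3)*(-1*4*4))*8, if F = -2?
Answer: 640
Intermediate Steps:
f(I) = -5 (f(I) = -(-2 - 3)**2/5 = -1/5*(-5)**2 = -1/5*25 = -5)
(f((0*2)*(-5)**3)*(-1*4*4))*8 = -5*(-1*4)*4*8 = -(-20)*4*8 = -5*(-16)*8 = 80*8 = 640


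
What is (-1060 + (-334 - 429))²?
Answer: 3323329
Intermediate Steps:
(-1060 + (-334 - 429))² = (-1060 - 763)² = (-1823)² = 3323329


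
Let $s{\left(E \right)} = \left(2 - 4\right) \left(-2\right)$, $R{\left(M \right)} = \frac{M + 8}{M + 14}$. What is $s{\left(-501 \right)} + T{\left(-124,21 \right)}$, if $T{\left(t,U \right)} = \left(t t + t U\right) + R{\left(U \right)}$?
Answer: $\frac{447189}{35} \approx 12777.0$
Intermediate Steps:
$R{\left(M \right)} = \frac{8 + M}{14 + M}$
$s{\left(E \right)} = 4$ ($s{\left(E \right)} = \left(-2\right) \left(-2\right) = 4$)
$T{\left(t,U \right)} = t^{2} + U t + \frac{8 + U}{14 + U}$ ($T{\left(t,U \right)} = \left(t t + t U\right) + \frac{8 + U}{14 + U} = \left(t^{2} + U t\right) + \frac{8 + U}{14 + U} = t^{2} + U t + \frac{8 + U}{14 + U}$)
$s{\left(-501 \right)} + T{\left(-124,21 \right)} = 4 + \frac{8 + 21 - 124 \left(14 + 21\right) \left(21 - 124\right)}{14 + 21} = 4 + \frac{8 + 21 - 4340 \left(-103\right)}{35} = 4 + \frac{8 + 21 + 447020}{35} = 4 + \frac{1}{35} \cdot 447049 = 4 + \frac{447049}{35} = \frac{447189}{35}$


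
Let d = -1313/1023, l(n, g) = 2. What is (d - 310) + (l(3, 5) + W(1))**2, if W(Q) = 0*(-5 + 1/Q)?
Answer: -314351/1023 ≈ -307.28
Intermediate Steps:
W(Q) = 0
d = -1313/1023 (d = -1313*1/1023 = -1313/1023 ≈ -1.2835)
(d - 310) + (l(3, 5) + W(1))**2 = (-1313/1023 - 310) + (2 + 0)**2 = -318443/1023 + 2**2 = -318443/1023 + 4 = -314351/1023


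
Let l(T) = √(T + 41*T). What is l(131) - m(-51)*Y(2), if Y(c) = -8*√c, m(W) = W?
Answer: √5502 - 408*√2 ≈ -502.82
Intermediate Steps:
l(T) = √42*√T (l(T) = √(42*T) = √42*√T)
l(131) - m(-51)*Y(2) = √42*√131 - (-51)*(-8*√2) = √5502 - 408*√2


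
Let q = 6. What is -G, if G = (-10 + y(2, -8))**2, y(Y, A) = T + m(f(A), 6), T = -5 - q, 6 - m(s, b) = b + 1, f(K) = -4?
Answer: -484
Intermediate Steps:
m(s, b) = 5 - b (m(s, b) = 6 - (b + 1) = 6 - (1 + b) = 6 + (-1 - b) = 5 - b)
T = -11 (T = -5 - 1*6 = -5 - 6 = -11)
y(Y, A) = -12 (y(Y, A) = -11 + (5 - 1*6) = -11 + (5 - 6) = -11 - 1 = -12)
G = 484 (G = (-10 - 12)**2 = (-22)**2 = 484)
-G = -1*484 = -484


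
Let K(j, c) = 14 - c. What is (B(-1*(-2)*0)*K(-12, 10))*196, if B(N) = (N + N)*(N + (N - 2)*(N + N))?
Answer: 0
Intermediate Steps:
B(N) = 2*N*(N + 2*N*(-2 + N)) (B(N) = (2*N)*(N + (-2 + N)*(2*N)) = (2*N)*(N + 2*N*(-2 + N)) = 2*N*(N + 2*N*(-2 + N)))
(B(-1*(-2)*0)*K(-12, 10))*196 = (((-1*(-2)*0)²*(-6 + 4*(-1*(-2)*0)))*(14 - 1*10))*196 = (((2*0)²*(-6 + 4*(2*0)))*(14 - 10))*196 = ((0²*(-6 + 4*0))*4)*196 = ((0*(-6 + 0))*4)*196 = ((0*(-6))*4)*196 = (0*4)*196 = 0*196 = 0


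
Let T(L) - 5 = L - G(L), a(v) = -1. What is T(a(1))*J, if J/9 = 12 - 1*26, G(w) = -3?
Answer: -882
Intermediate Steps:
T(L) = 8 + L (T(L) = 5 + (L - 1*(-3)) = 5 + (L + 3) = 5 + (3 + L) = 8 + L)
J = -126 (J = 9*(12 - 1*26) = 9*(12 - 26) = 9*(-14) = -126)
T(a(1))*J = (8 - 1)*(-126) = 7*(-126) = -882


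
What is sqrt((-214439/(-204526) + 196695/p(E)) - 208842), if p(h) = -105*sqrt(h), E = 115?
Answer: sqrt(-2357829046220720950 - 183908935676340*sqrt(115))/3360070 ≈ 457.18*I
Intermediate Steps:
sqrt((-214439/(-204526) + 196695/p(E)) - 208842) = sqrt((-214439/(-204526) + 196695/((-105*sqrt(115)))) - 208842) = sqrt((-214439*(-1/204526) + 196695*(-sqrt(115)/12075)) - 208842) = sqrt((214439/204526 - 13113*sqrt(115)/805) - 208842) = sqrt(-42713404453/204526 - 13113*sqrt(115)/805)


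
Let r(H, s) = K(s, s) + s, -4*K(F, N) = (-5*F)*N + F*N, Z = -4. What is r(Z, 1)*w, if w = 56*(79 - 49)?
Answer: 3360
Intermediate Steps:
K(F, N) = F*N (K(F, N) = -((-5*F)*N + F*N)/4 = -(-5*F*N + F*N)/4 = -(-1)*F*N = F*N)
w = 1680 (w = 56*30 = 1680)
r(H, s) = s + s**2 (r(H, s) = s*s + s = s**2 + s = s + s**2)
r(Z, 1)*w = (1*(1 + 1))*1680 = (1*2)*1680 = 2*1680 = 3360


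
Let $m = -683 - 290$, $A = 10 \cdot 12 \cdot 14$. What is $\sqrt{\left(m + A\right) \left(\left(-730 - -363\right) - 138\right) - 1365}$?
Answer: $160 i \sqrt{14} \approx 598.67 i$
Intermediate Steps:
$A = 1680$ ($A = 120 \cdot 14 = 1680$)
$m = -973$ ($m = -683 - 290 = -973$)
$\sqrt{\left(m + A\right) \left(\left(-730 - -363\right) - 138\right) - 1365} = \sqrt{\left(-973 + 1680\right) \left(\left(-730 - -363\right) - 138\right) - 1365} = \sqrt{707 \left(\left(-730 + 363\right) - 138\right) - 1365} = \sqrt{707 \left(-367 - 138\right) - 1365} = \sqrt{707 \left(-505\right) - 1365} = \sqrt{-357035 - 1365} = \sqrt{-358400} = 160 i \sqrt{14}$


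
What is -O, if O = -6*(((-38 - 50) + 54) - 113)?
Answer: -882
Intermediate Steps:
O = 882 (O = -6*((-88 + 54) - 113) = -6*(-34 - 113) = -6*(-147) = 882)
-O = -1*882 = -882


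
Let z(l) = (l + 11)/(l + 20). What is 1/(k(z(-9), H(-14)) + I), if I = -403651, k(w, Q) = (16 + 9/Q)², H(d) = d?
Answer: -196/79069371 ≈ -2.4788e-6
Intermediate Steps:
z(l) = (11 + l)/(20 + l)
1/(k(z(-9), H(-14)) + I) = 1/((9 + 16*(-14))²/(-14)² - 403651) = 1/((9 - 224)²/196 - 403651) = 1/((1/196)*(-215)² - 403651) = 1/((1/196)*46225 - 403651) = 1/(46225/196 - 403651) = 1/(-79069371/196) = -196/79069371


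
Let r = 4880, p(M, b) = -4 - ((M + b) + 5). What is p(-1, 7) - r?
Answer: -4895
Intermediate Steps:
p(M, b) = -9 - M - b (p(M, b) = -4 - (5 + M + b) = -4 + (-5 - M - b) = -9 - M - b)
p(-1, 7) - r = (-9 - 1*(-1) - 1*7) - 1*4880 = (-9 + 1 - 7) - 4880 = -15 - 4880 = -4895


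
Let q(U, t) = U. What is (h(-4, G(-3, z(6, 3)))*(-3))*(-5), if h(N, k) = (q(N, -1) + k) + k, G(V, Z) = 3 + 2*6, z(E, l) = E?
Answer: 390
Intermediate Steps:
G(V, Z) = 15 (G(V, Z) = 3 + 12 = 15)
h(N, k) = N + 2*k (h(N, k) = (N + k) + k = N + 2*k)
(h(-4, G(-3, z(6, 3)))*(-3))*(-5) = ((-4 + 2*15)*(-3))*(-5) = ((-4 + 30)*(-3))*(-5) = (26*(-3))*(-5) = -78*(-5) = 390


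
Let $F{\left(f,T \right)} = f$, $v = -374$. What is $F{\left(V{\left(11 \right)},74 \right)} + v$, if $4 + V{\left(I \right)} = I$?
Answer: $-367$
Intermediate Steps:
$V{\left(I \right)} = -4 + I$
$F{\left(V{\left(11 \right)},74 \right)} + v = \left(-4 + 11\right) - 374 = 7 - 374 = -367$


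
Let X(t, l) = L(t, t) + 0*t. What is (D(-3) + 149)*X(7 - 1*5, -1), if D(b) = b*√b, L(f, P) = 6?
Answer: 894 - 18*I*√3 ≈ 894.0 - 31.177*I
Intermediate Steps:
X(t, l) = 6 (X(t, l) = 6 + 0*t = 6 + 0 = 6)
D(b) = b^(3/2)
(D(-3) + 149)*X(7 - 1*5, -1) = ((-3)^(3/2) + 149)*6 = (-3*I*√3 + 149)*6 = (149 - 3*I*√3)*6 = 894 - 18*I*√3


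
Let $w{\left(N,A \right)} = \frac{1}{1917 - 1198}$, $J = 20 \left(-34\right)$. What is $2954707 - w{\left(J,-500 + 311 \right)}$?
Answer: $\frac{2124434332}{719} \approx 2.9547 \cdot 10^{6}$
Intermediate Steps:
$J = -680$
$w{\left(N,A \right)} = \frac{1}{719}$
$2954707 - w{\left(J,-500 + 311 \right)} = 2954707 - \frac{1}{719} = \frac{2124434332}{719}$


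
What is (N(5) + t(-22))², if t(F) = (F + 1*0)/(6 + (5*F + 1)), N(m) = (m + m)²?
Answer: 106543684/10609 ≈ 10043.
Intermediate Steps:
N(m) = 4*m² (N(m) = (2*m)² = 4*m²)
t(F) = F/(7 + 5*F) (t(F) = (F + 0)/(6 + (1 + 5*F)) = F/(7 + 5*F))
(N(5) + t(-22))² = (4*5² - 22/(7 + 5*(-22)))² = (4*25 - 22/(7 - 110))² = (100 - 22/(-103))² = (100 - 22*(-1/103))² = (100 + 22/103)² = (10322/103)² = 106543684/10609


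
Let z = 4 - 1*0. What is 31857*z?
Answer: 127428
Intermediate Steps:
z = 4 (z = 4 + 0 = 4)
31857*z = 31857*4 = 127428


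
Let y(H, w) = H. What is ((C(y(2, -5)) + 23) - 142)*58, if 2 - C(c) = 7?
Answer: -7192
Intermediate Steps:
C(c) = -5 (C(c) = 2 - 1*7 = 2 - 7 = -5)
((C(y(2, -5)) + 23) - 142)*58 = ((-5 + 23) - 142)*58 = (18 - 142)*58 = -124*58 = -7192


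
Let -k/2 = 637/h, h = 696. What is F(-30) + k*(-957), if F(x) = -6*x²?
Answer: -14593/4 ≈ -3648.3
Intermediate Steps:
k = -637/348 (k = -1274/696 = -2*637/696 = -637/348 ≈ -1.8305)
F(-30) + k*(-957) = -6*(-30)² - 637/348*(-957) = -6*900 + 7007/4 = -5400 + 7007/4 = -14593/4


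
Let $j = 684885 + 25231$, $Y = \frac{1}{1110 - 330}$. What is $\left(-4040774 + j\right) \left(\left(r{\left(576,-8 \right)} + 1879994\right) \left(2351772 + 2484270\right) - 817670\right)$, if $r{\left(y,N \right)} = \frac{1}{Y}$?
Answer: $-30294003965145695404$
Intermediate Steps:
$Y = \frac{1}{780} \approx 0.0012821$
$r{\left(y,N \right)} = 780$ ($r{\left(y,N \right)} = \frac{1}{\frac{1}{780}} = 780$)
$j = 710116$
$\left(-4040774 + j\right) \left(\left(r{\left(576,-8 \right)} + 1879994\right) \left(2351772 + 2484270\right) - 817670\right) = \left(-4040774 + 710116\right) \left(\left(780 + 1879994\right) \left(2351772 + 2484270\right) - 817670\right) = - 3330658 \left(1880774 \cdot 4836042 - 817670\right) = - 3330658 \left(9095502056508 - 817670\right) = \left(-3330658\right) 9095501238838 = -30294003965145695404$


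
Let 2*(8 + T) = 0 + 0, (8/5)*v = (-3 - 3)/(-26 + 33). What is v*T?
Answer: 30/7 ≈ 4.2857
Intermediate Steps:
v = -15/28 (v = 5*((-3 - 3)/(-26 + 33))/8 = 5*(-6/7)/8 = 5*(-6*1/7)/8 = (5/8)*(-6/7) = -15/28 ≈ -0.53571)
T = -8 (T = -8 + (0 + 0)/2 = -8 + (1/2)*0 = -8 + 0 = -8)
v*T = -15/28*(-8) = 30/7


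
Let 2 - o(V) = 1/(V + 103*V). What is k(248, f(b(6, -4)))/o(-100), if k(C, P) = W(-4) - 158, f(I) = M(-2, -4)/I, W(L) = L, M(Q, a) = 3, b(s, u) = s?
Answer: -1684800/20801 ≈ -80.996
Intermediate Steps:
f(I) = 3/I
k(C, P) = -162 (k(C, P) = -4 - 158 = -162)
o(V) = 2 - 1/(104*V) (o(V) = 2 - 1/(V + 103*V) = 2 - 1/(104*V))
k(248, f(b(6, -4)))/o(-100) = -162/(2 - 1/104/(-100)) = -162/(2 - 1/104*(-1/100)) = -162/(2 + 1/10400) = -162/20801/10400 = -162*10400/20801 = -1684800/20801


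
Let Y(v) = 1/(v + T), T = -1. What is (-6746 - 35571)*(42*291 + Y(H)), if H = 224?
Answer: -115335279719/223 ≈ -5.1720e+8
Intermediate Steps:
Y(v) = 1/(-1 + v) (Y(v) = 1/(v - 1) = 1/(-1 + v))
(-6746 - 35571)*(42*291 + Y(H)) = (-6746 - 35571)*(42*291 + 1/(-1 + 224)) = -42317*(12222 + 1/223) = -42317*2725507/223 = -115335279719/223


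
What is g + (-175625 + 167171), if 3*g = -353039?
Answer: -378401/3 ≈ -1.2613e+5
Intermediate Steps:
g = -353039/3 (g = (⅓)*(-353039) = -353039/3 ≈ -1.1768e+5)
g + (-175625 + 167171) = -353039/3 + (-175625 + 167171) = -353039/3 - 8454 = -378401/3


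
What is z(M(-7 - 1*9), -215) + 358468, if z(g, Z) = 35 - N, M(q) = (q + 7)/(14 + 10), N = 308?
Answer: 358195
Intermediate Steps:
M(q) = 7/24 + q/24 (M(q) = (7 + q)/24 = (7 + q)*(1/24) = 7/24 + q/24)
z(g, Z) = -273 (z(g, Z) = 35 - 1*308 = 35 - 308 = -273)
z(M(-7 - 1*9), -215) + 358468 = -273 + 358468 = 358195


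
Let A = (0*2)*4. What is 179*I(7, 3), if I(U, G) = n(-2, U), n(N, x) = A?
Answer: 0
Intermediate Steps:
A = 0 (A = 0*4 = 0)
n(N, x) = 0
I(U, G) = 0
179*I(7, 3) = 179*0 = 0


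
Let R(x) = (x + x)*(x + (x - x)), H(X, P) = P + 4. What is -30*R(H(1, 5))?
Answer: -4860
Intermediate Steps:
H(X, P) = 4 + P
R(x) = 2*x² (R(x) = (2*x)*(x + 0) = (2*x)*x = 2*x²)
-30*R(H(1, 5)) = -60*(4 + 5)² = -60*9² = -60*81 = -30*162 = -4860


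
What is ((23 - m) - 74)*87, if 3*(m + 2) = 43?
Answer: -5510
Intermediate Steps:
m = 37/3 (m = -2 + (⅓)*43 = -2 + 43/3 = 37/3 ≈ 12.333)
((23 - m) - 74)*87 = ((23 - 1*37/3) - 74)*87 = ((23 - 37/3) - 74)*87 = (32/3 - 74)*87 = -190/3*87 = -5510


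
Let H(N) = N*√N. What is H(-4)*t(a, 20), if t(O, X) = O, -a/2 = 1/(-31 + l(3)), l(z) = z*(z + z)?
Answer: -16*I/13 ≈ -1.2308*I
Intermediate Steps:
H(N) = N^(3/2)
l(z) = 2*z² (l(z) = z*(2*z) = 2*z²)
a = 2/13 (a = -2/(-31 + 2*3²) = -2/(-31 + 2*9) = -2/(-31 + 18) = -2/(-13) = -2*(-1/13) = 2/13 ≈ 0.15385)
H(-4)*t(a, 20) = (-4)^(3/2)*(2/13) = -8*I*(2/13) = -16*I/13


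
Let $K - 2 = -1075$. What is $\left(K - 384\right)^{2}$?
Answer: $2122849$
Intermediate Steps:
$K = -1073$ ($K = 2 - 1075 = -1073$)
$\left(K - 384\right)^{2} = \left(-1073 - 384\right)^{2} = \left(-1457\right)^{2} = 2122849$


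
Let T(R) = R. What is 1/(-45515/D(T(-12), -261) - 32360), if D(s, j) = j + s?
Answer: -273/8788765 ≈ -3.1062e-5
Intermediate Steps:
1/(-45515/D(T(-12), -261) - 32360) = 1/(-45515/(-261 - 12) - 32360) = 1/(-45515/(-273) - 32360) = 1/(-45515*(-1/273) - 32360) = 1/(45515/273 - 32360) = 1/(-8788765/273) = -273/8788765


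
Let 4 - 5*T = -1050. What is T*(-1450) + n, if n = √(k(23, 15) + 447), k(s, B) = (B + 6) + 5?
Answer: -305660 + √473 ≈ -3.0564e+5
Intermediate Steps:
k(s, B) = 11 + B (k(s, B) = (6 + B) + 5 = 11 + B)
T = 1054/5 (T = ⅘ - ⅕*(-1050) = ⅘ + 210 = 1054/5 ≈ 210.80)
n = √473 (n = √((11 + 15) + 447) = √(26 + 447) = √473 ≈ 21.749)
T*(-1450) + n = (1054/5)*(-1450) + √473 = -305660 + √473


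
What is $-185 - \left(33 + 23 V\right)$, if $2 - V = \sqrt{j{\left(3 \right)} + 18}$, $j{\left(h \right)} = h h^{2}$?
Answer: $-264 + 69 \sqrt{5} \approx -109.71$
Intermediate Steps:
$j{\left(h \right)} = h^{3}$
$V = 2 - 3 \sqrt{5}$ ($V = 2 - \sqrt{3^{3} + 18} = 2 - \sqrt{27 + 18} = 2 - \sqrt{45} = 2 - 3 \sqrt{5} \approx -4.7082$)
$-185 - \left(33 + 23 V\right) = -185 - \left(33 + 23 \left(2 - 3 \sqrt{5}\right)\right) = -185 - \left(79 - 69 \sqrt{5}\right) = -264 + 69 \sqrt{5}$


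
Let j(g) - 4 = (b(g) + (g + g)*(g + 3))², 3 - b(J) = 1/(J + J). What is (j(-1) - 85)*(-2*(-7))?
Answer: -2261/2 ≈ -1130.5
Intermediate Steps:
b(J) = 3 - 1/(2*J) (b(J) = 3 - 1/(J + J) = 3 - 1/(2*J))
j(g) = 4 + (3 - 1/(2*g) + 2*g*(3 + g))² (j(g) = 4 + ((3 - 1/(2*g)) + (g + g)*(g + 3))² = 4 + ((3 - 1/(2*g)) + (2*g)*(3 + g))² = 4 + ((3 - 1/(2*g)) + 2*g*(3 + g))² = 4 + (3 - 1/(2*g) + 2*g*(3 + g))²)
(j(-1) - 85)*(-2*(-7)) = ((4 + (¼)*(-1 + 4*(-1)³ + 6*(-1) + 12*(-1)²)²/(-1)²) - 85)*(-2*(-7)) = ((4 + (¼)*1*(-1 + 4*(-1) - 6 + 12*1)²) - 85)*14 = ((4 + (¼)*1*(-1 - 4 - 6 + 12)²) - 85)*14 = ((4 + (¼)*1*1²) - 85)*14 = ((4 + (¼)*1*1) - 85)*14 = ((4 + ¼) - 85)*14 = (17/4 - 85)*14 = -323/4*14 = -2261/2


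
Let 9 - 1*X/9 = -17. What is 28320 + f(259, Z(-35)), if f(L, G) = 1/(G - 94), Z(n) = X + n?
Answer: 2973601/105 ≈ 28320.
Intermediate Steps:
X = 234 (X = 81 - 9*(-17) = 81 + 153 = 234)
Z(n) = 234 + n
f(L, G) = 1/(-94 + G)
28320 + f(259, Z(-35)) = 28320 + 1/(-94 + (234 - 35)) = 28320 + 1/(-94 + 199) = 28320 + 1/105 = 2973601/105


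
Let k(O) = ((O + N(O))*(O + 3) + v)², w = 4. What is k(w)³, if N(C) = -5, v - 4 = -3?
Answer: 46656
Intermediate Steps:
v = 1 (v = 4 - 3 = 1)
k(O) = (1 + (-5 + O)*(3 + O))² (k(O) = ((O - 5)*(O + 3) + 1)² = ((-5 + O)*(3 + O) + 1)² = (1 + (-5 + O)*(3 + O))²)
k(w)³ = ((-14 + 4² - 2*4)²)³ = ((-14 + 16 - 8)²)³ = ((-6)²)³ = 36³ = 46656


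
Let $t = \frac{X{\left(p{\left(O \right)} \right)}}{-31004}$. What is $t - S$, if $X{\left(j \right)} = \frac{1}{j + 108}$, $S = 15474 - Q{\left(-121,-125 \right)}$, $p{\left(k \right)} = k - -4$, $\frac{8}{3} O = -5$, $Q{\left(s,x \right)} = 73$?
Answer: $- \frac{105167746033}{6828631} \approx -15401.0$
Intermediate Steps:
$O = - \frac{15}{8}$ ($O = \frac{3}{8} \left(-5\right) = - \frac{15}{8} \approx -1.875$)
$p{\left(k \right)} = 4 + k$ ($p{\left(k \right)} = k + 4 = 4 + k$)
$S = 15401$ ($S = 15474 - 73 = 15401$)
$X{\left(j \right)} = \frac{1}{108 + j}$
$t = - \frac{2}{6828631}$ ($t = \frac{1}{\left(108 + \left(4 - \frac{15}{8}\right)\right) \left(-31004\right)} = \frac{1}{108 + \frac{17}{8}} \left(- \frac{1}{31004}\right) = \frac{1}{\frac{881}{8}} \left(- \frac{1}{31004}\right) = \frac{8}{881} \left(- \frac{1}{31004}\right) = - \frac{2}{6828631} \approx -2.9288 \cdot 10^{-7}$)
$t - S = - \frac{2}{6828631} - 15401 = - \frac{105167746033}{6828631}$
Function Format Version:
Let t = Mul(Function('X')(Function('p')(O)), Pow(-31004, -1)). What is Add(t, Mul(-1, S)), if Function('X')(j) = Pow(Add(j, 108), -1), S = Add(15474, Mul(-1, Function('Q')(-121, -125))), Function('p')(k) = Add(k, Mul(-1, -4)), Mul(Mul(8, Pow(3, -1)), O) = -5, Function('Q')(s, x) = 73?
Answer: Rational(-105167746033, 6828631) ≈ -15401.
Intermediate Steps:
O = Rational(-15, 8) (O = Mul(Rational(3, 8), -5) = Rational(-15, 8) ≈ -1.8750)
Function('p')(k) = Add(4, k) (Function('p')(k) = Add(k, 4) = Add(4, k))
S = 15401 (S = Add(15474, Mul(-1, 73)) = Add(15474, -73) = 15401)
Function('X')(j) = Pow(Add(108, j), -1)
t = Rational(-2, 6828631) (t = Mul(Pow(Add(108, Add(4, Rational(-15, 8))), -1), Pow(-31004, -1)) = Mul(Pow(Add(108, Rational(17, 8)), -1), Rational(-1, 31004)) = Mul(Pow(Rational(881, 8), -1), Rational(-1, 31004)) = Mul(Rational(8, 881), Rational(-1, 31004)) = Rational(-2, 6828631) ≈ -2.9288e-7)
Add(t, Mul(-1, S)) = Add(Rational(-2, 6828631), Mul(-1, 15401)) = Add(Rational(-2, 6828631), -15401) = Rational(-105167746033, 6828631)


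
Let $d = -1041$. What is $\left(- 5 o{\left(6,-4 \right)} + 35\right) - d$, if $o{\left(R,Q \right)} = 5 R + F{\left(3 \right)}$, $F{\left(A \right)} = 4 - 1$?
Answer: $911$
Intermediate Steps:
$F{\left(A \right)} = 3$
$o{\left(R,Q \right)} = 3 + 5 R$ ($o{\left(R,Q \right)} = 5 R + 3 = 3 + 5 R$)
$\left(- 5 o{\left(6,-4 \right)} + 35\right) - d = \left(- 5 \left(3 + 5 \cdot 6\right) + 35\right) - -1041 = \left(- 5 \left(3 + 30\right) + 35\right) + 1041 = \left(\left(-5\right) 33 + 35\right) + 1041 = \left(-165 + 35\right) + 1041 = -130 + 1041 = 911$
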